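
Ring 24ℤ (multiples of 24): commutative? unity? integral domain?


24ℤ is a commutative ring under +,× but has no multiplicative identity (1 ∉ 24ℤ); it has no zero divisors, but without unity it is not an integral domain
Commutative: Yes
Integral domain: No
Has unity: No

24ℤ (multiples of 24): Commutative=Yes, Unity=No


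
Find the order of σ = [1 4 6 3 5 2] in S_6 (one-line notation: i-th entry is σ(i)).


Cycle decomposition: (2 4 3 6)
Cycle lengths: 4
Order = lcm(4) = 4

ord(σ) = 4


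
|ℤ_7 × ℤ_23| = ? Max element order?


|ℤ_7 × ℤ_23| = 7 × 23 = 161
Max element order = lcm(7,23) = 161
Cyclic? Yes (gcd=1)

|ℤ_7×ℤ_23| = 161, max element order = 161


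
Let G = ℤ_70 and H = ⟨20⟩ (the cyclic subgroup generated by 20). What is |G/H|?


|⟨20⟩| = n / gcd(20, 70) = 70 / 10 = 7
H is normal (ℤ_70 is abelian).
|G/H| = |G| / |H| = 70 / 7 = 10

|G/H| = 10


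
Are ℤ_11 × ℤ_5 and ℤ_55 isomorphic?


Comparing ℤ_11 × ℤ_5 and ℤ_55:
gcd(11,5) = 1, so ℤ_11 × ℤ_5 ≅ ℤ_55 (CRT)

Yes, ℤ_11 × ℤ_5 ≅ ℤ_55


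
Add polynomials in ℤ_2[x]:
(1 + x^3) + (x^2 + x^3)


Add coefficients mod 2:
x^0: 1 + 0 = 1 (mod 2)
x^1: 0 + 0 = 0 (mod 2)
x^2: 0 + 1 = 1 (mod 2)
x^3: 1 + 1 = 0 (mod 2)
Result: 1 + x^2

f + g = 1 + x^2


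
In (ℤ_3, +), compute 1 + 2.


Operation: addition mod 3
1 + 2 = (a + b) mod 3 with a = 1, b = 2

1 + 2 = 0


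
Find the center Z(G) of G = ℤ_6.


Z(G) = {g ∈ G | gx = xg for all x ∈ G}
ℤ_6 is abelian, so Z(G) = G

Z(ℤ_6) = ℤ_6


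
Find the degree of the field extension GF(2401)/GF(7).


GF(2401) = GF(7^4), so the extension degree is 4

[GF(2401)/GF(7)] = 4


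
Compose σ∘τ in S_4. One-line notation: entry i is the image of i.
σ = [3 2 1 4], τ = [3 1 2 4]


σ∘τ: apply τ first, then σ
1 →τ 3 →σ 1
2 →τ 1 →σ 3
3 →τ 2 →σ 2
4 →τ 4 →σ 4

σ∘τ = [1 3 2 4]


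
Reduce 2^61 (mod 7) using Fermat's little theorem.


Fermat's little theorem: if p is prime and gcd(a,p)=1, then a^(p-1) ≡ 1 (mod p)
p = 7 is prime, gcd(2,7) = 1
Reduce exponent: 61 mod 6 = 1
So 2^61 ≡ 2^1 (mod 7)
2^1 mod 7 = 2

2^61 ≡ 2 (mod 7)


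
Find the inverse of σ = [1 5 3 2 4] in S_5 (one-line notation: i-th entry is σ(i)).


To find σ⁻¹, swap domain and range:
σ(1) = 1 → σ⁻¹(1) = 1
σ(2) = 5 → σ⁻¹(5) = 2
σ(3) = 3 → σ⁻¹(3) = 3
σ(4) = 2 → σ⁻¹(2) = 4
σ(5) = 4 → σ⁻¹(4) = 5

σ⁻¹ = [1 4 3 5 2]


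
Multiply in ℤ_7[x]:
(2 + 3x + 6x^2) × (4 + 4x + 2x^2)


Expand and collect like terms; reduce coefficients mod 7:
x^0: 2·4 = 8 ≡ 1 (mod 7)
x^1: 2·4 + 3·4 = 20 ≡ 6 (mod 7)
x^2: 2·2 + 3·4 + 6·4 = 40 ≡ 5 (mod 7)
x^3: 3·2 + 6·4 = 30 ≡ 2 (mod 7)
x^4: 6·2 = 12 ≡ 5 (mod 7)
Result: 1 + 6x + 5x^2 + 2x^3 + 5x^4

f · g = 1 + 6x + 5x^2 + 2x^3 + 5x^4


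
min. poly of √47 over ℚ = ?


√47 satisfies x² - 47 = 0, irreducible over ℚ since 47 is squarefree

Minimal polynomial: x² - 47


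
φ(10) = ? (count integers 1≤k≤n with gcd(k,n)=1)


φ(n) = count of k ∈ {1,...,n} with gcd(k,n)=1
Coprimes to 10: {1, 3, 7, 9}
Count: 4

φ(10) = 4


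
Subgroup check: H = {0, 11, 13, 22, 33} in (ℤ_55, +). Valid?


Subgroup test for H = {0, 11, 13, 22, 33} in (ℤ_55, +):
(1) 0 ∈ H? Yes
(2) Closure: for all a,b ∈ H, (a+b) mod 55 ∈ H? No  [counterexample: 11 + 13 = 24 ∉ H]
(3) Inverses: for all a ∈ H, -a mod 55 ∈ H? No

No, H is not a subgroup of ℤ_55


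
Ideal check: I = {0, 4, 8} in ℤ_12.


Check ideal conditions for I = {0, 4, 8} in ℤ_12:
(1) I is an additive subgroup? Yes
(2) For r ∈ ℤ_12 and a ∈ I: r·a ∈ I? Yes

Yes, I is an ideal of ℤ_12


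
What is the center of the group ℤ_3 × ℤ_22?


Z(G) = {g ∈ G | gx = xg for all x ∈ G}
Direct product of abelian groups is abelian, so Z(G) = G

Z(ℤ_3 × ℤ_22) = ℤ_3 × ℤ_22


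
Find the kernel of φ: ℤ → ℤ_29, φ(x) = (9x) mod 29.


Kernel = preimage of identity
ker(φ) = {x ∈ ℤ : 9x ≡ 0 (mod 29)}. gcd(9,29) = 1, so 9x ≡ 0 (mod 29) ⟺ x ≡ 0 (mod 29/1 = 29). Hence ker(φ) = 29ℤ

ker(φ) = 29ℤ


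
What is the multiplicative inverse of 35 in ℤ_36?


Use the extended Euclidean algorithm to write 1 = 35·s + 36·t; then s mod 36 is the inverse.
Euclidean algorithm:
  35 = 0·36 + 35
  36 = 1·35 + 1
  35 = 35·1 + 0
gcd(35,36) = 1
Back-substitution gives: 35·(-1) + 36·(1) = 1
So 35⁻¹ ≡ -1 ≡ 35 (mod 36)
Check: 35 × 35 = 1225 ≡ 1 (mod 36) ✓

35⁻¹ ≡ 35 (mod 36)


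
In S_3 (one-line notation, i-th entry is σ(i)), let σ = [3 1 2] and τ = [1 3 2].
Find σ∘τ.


σ∘τ: apply τ first, then σ
1 →τ 1 →σ 3
2 →τ 3 →σ 2
3 →τ 2 →σ 1

σ∘τ = [3 2 1]


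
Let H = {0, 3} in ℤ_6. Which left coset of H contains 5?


5 + H = {5 + h (mod 6) : h ∈ H}
5+0=5, 5+3=2
5 + H = {2, 5} = 2 + H

5 + H = {2, 5}


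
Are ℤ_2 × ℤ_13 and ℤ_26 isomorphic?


Comparing ℤ_2 × ℤ_13 and ℤ_26:
gcd(2,13) = 1, so ℤ_2 × ℤ_13 ≅ ℤ_26 (CRT)

Yes, ℤ_2 × ℤ_13 ≅ ℤ_26


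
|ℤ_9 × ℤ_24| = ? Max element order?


|ℤ_9 × ℤ_24| = 9 × 24 = 216
Max element order = lcm(9,24) = 72
Cyclic? No (gcd=3)

|ℤ_9×ℤ_24| = 216, max element order = 72


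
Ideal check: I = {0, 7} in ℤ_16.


Check ideal conditions for I = {0, 7} in ℤ_16:
(1) I is an additive subgroup? No
(2) For r ∈ ℤ_16 and a ∈ I: r·a ∈ I? No  [counterexample: r=2, a=7, r·a mod 16 = 14 ∉ I]

No, I is not an ideal of ℤ_16


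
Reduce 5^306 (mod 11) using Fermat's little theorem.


Fermat's little theorem: if p is prime and gcd(a,p)=1, then a^(p-1) ≡ 1 (mod p)
p = 11 is prime, gcd(5,11) = 1
Reduce exponent: 306 mod 10 = 6
So 5^306 ≡ 5^6 (mod 11)
5^6 mod 11 = 5

5^306 ≡ 5 (mod 11)


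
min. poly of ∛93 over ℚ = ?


∛93 satisfies x³ - 93 = 0, irreducible over ℚ (no rational root; 93 is not a perfect cube)

Minimal polynomial: x³ - 93


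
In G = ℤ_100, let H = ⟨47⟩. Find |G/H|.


|⟨47⟩| = n / gcd(47, 100) = 100 / 1 = 100
H is normal (ℤ_100 is abelian).
|G/H| = |G| / |H| = 100 / 100 = 1

|G/H| = 1


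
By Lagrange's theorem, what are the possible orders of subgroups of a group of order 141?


Lagrange's theorem: |H| divides |G|
|G| = 141
Divisors of 141: 1, 3, 47, 141

Possible subgroup orders: {1, 3, 47, 141}


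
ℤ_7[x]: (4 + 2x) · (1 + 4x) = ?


Expand and collect like terms; reduce coefficients mod 7:
x^0: 4·1 = 4 ≡ 4 (mod 7)
x^1: 4·4 + 2·1 = 18 ≡ 4 (mod 7)
x^2: 2·4 = 8 ≡ 1 (mod 7)
Result: 4 + 4x + x^2

f · g = 4 + 4x + x^2


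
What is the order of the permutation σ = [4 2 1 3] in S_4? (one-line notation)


Cycle decomposition: (1 4 3)
Cycle lengths: 3
Order = lcm(3) = 3

ord(σ) = 3


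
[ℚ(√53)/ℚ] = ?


√53 has minimal polynomial x² - 53 (irreducible over ℚ since 53 is squarefree)

[ℚ(√53)/ℚ] = 2


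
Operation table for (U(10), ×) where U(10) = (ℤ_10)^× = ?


Elements: {1, 3, 7, 9}
Operation: multiplication mod 10
Entry (a, b) = (a × b) mod 10

Cayley table:
  | 1 | 3 | 7 | 9
1 | 1 | 3 | 7 | 9
3 | 3 | 9 | 1 | 7
7 | 7 | 1 | 9 | 3
9 | 9 | 7 | 3 | 1


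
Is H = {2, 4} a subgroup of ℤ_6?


Subgroup test for H = {2, 4} in (ℤ_6, +):
(1) 0 ∈ H? No
(2) Closure: for all a,b ∈ H, (a+b) mod 6 ∈ H? No  [counterexample: 2 + 4 = 0 ∉ H]
(3) Inverses: for all a ∈ H, -a mod 6 ∈ H? Yes

No, H is not a subgroup of ℤ_6


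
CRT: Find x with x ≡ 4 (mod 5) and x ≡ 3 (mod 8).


m₁ = 5, m₂ = 8, gcd = 1, so CRT applies. M = m₁·m₂ = 40
Let M₁ = M/m₁ = 8, M₂ = M/m₂ = 5
Find y₁ ≡ M₁⁻¹ (mod m₁): 8⁻¹ ≡ 2 (mod 5)
Find y₂ ≡ M₂⁻¹ (mod m₂): 5⁻¹ ≡ 5 (mod 8)
x = a₁·M₁·y₁ + a₂·M₂·y₂ = 4·8·2 + 3·5·5 = 139
Reduce mod 40: x ≡ 19
Check: 19 mod 5 = 4 ✓, 19 mod 8 = 3 ✓

x ≡ 19 (mod 40)


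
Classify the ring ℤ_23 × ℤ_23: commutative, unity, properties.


Direct product ring; commutative with unity (1,1); but (1,0)·(0,1) = (0,0) gives zero divisors, so not an integral domain
Commutative: Yes
Integral domain: No
Has unity: Yes

ℤ_23 × ℤ_23: Commutative=Yes, Unity=Yes


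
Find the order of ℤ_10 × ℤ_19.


|A × B| = |A| · |B|
|ℤ_10 × ℤ_19| = 10 × 19 = 190

|ℤ_10 × ℤ_19| = 190


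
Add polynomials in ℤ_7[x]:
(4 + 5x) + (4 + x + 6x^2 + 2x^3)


Add coefficients mod 7:
x^0: 4 + 4 = 1 (mod 7)
x^1: 5 + 1 = 6 (mod 7)
x^2: 0 + 6 = 6 (mod 7)
x^3: 0 + 2 = 2 (mod 7)
Result: 1 + 6x + 6x^2 + 2x^3

f + g = 1 + 6x + 6x^2 + 2x^3


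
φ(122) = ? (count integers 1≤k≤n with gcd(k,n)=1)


Factor n: 122 = 2 × 61
φ(n) = n · ∏(1 - 1/p) over distinct primes p | n
φ(122) = 122 · (1 - 1/2) · (1 - 1/61) = 60

φ(122) = 60


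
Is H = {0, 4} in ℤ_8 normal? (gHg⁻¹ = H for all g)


H = {0, 4} in ℤ_8
ℤ_8 is abelian; every subgroup of an abelian group is normal

Yes, normal subgroup


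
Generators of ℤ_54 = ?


g generates ℤ_n iff gcd(g,n) = 1
Prime factors of 54: 2, 3
Generators are g ∈ {1,...,53} not divisible by any of these primes.
Generators: {1, 5, 7, 11, 13, 17, 19, 23, 25, 29, 31, 35, 37, 41, 43, 47, 49, 53}
Number of generators = φ(54) = 18

Generators of ℤ_54 = {1, 5, 7, 11, 13, 17, 19, 23, 25, 29, 31, 35, 37, 41, 43, 47, 49, 53}


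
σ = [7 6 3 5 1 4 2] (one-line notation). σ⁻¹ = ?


To find σ⁻¹, swap domain and range:
σ(1) = 7 → σ⁻¹(7) = 1
σ(2) = 6 → σ⁻¹(6) = 2
σ(3) = 3 → σ⁻¹(3) = 3
σ(4) = 5 → σ⁻¹(5) = 4
σ(5) = 1 → σ⁻¹(1) = 5
σ(6) = 4 → σ⁻¹(4) = 6
σ(7) = 2 → σ⁻¹(2) = 7

σ⁻¹ = [5 7 3 6 4 2 1]


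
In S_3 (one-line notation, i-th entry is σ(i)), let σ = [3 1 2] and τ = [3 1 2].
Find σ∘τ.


σ∘τ: apply τ first, then σ
1 →τ 3 →σ 2
2 →τ 1 →σ 3
3 →τ 2 →σ 1

σ∘τ = [2 3 1]


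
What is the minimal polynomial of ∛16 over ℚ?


∛16 satisfies x³ - 16 = 0, irreducible over ℚ (no rational root; 16 is not a perfect cube)

Minimal polynomial: x³ - 16


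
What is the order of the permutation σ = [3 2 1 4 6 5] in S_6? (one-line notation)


Cycle decomposition: (1 3) (5 6)
Cycle lengths: 2, 2
Order = lcm(2, 2) = 2

ord(σ) = 2


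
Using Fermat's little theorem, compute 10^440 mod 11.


Fermat's little theorem: if p is prime and gcd(a,p)=1, then a^(p-1) ≡ 1 (mod p)
p = 11 is prime, gcd(10,11) = 1
Reduce exponent: 440 mod 10 = 0
So 10^440 ≡ 10^0 (mod 11)
10^0 = 1

10^440 ≡ 1 (mod 11)


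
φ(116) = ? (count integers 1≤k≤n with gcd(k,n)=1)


Factor n: 116 = 2^2 × 29
φ(n) = n · ∏(1 - 1/p) over distinct primes p | n
φ(116) = 116 · (1 - 1/2) · (1 - 1/29) = 56

φ(116) = 56


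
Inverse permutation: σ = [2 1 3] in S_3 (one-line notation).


To find σ⁻¹, swap domain and range:
σ(1) = 2 → σ⁻¹(2) = 1
σ(2) = 1 → σ⁻¹(1) = 2
σ(3) = 3 → σ⁻¹(3) = 3

σ⁻¹ = [2 1 3]


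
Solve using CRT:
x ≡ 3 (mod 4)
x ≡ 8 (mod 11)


m₁ = 4, m₂ = 11, gcd = 1, so CRT applies. M = m₁·m₂ = 44
Let M₁ = M/m₁ = 11, M₂ = M/m₂ = 4
Find y₁ ≡ M₁⁻¹ (mod m₁): 11⁻¹ ≡ 3 (mod 4)
Find y₂ ≡ M₂⁻¹ (mod m₂): 4⁻¹ ≡ 3 (mod 11)
x = a₁·M₁·y₁ + a₂·M₂·y₂ = 3·11·3 + 8·4·3 = 195
Reduce mod 44: x ≡ 19
Check: 19 mod 4 = 3 ✓, 19 mod 11 = 8 ✓

x ≡ 19 (mod 44)


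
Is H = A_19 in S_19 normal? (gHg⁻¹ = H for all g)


H = A_19 in S_19
A_19 has index 2 in S_19, and every subgroup of index 2 is normal

Yes, normal subgroup


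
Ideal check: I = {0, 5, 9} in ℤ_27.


Check ideal conditions for I = {0, 5, 9} in ℤ_27:
(1) I is an additive subgroup? No
(2) For r ∈ ℤ_27 and a ∈ I: r·a ∈ I? No  [counterexample: r=2, a=5, r·a mod 27 = 10 ∉ I]

No, I is not an ideal of ℤ_27


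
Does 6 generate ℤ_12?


g generates ℤ_n iff gcd(g, n) = 1
gcd(6, 12) = 6
Since gcd = 6 ≠ 1, ⟨6⟩ has order 2 < 12, so 6 is not a generator.

No, 6 does not generate ℤ_12


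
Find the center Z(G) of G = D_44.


Z(G) = {g ∈ G | gx = xg for all x ∈ G}
For even n, Z(D_n) = {e, r^(n/2)}: the 180° rotation r^22 commutes with every reflection and rotation

Z(D_44) = {e, r^22}


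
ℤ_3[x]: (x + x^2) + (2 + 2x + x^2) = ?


Add coefficients mod 3:
x^0: 0 + 2 = 2 (mod 3)
x^1: 1 + 2 = 0 (mod 3)
x^2: 1 + 1 = 2 (mod 3)
Result: 2 + 2x^2

f + g = 2 + 2x^2


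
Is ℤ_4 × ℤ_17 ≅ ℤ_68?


Comparing ℤ_4 × ℤ_17 and ℤ_68:
gcd(4,17) = 1, so ℤ_4 × ℤ_17 ≅ ℤ_68 (CRT)

Yes, ℤ_4 × ℤ_17 ≅ ℤ_68


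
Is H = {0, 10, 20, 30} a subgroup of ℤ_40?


Subgroup test for H = {0, 10, 20, 30} in (ℤ_40, +):
(1) 0 ∈ H? Yes
(2) Closure: for all a,b ∈ H, (a+b) mod 40 ∈ H? Yes
(3) Inverses: for all a ∈ H, -a mod 40 ∈ H? Yes

Yes, H is a subgroup of ℤ_40


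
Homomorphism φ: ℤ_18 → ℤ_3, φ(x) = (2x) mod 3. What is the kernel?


Kernel = preimage of identity
ker(φ) = {x ∈ ℤ_18 : 2x ≡ 0 (mod 3)}. Since 3 | 18, φ is well-defined. The kernel is the cyclic subgroup ⟨3⟩ of ℤ_18 (order 6), i.e. {0, 3, 6, 9, 12, 15}

ker(φ) = {0, 3, 6, 9, 12, 15}


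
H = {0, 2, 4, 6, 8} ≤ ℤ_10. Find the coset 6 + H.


6 + H = {6 + h (mod 10) : h ∈ H}
6+0=6, 6+2=8, 6+4=0, 6+6=2, 6+8=4
6 + H = {0, 2, 4, 6, 8} = 0 + H

6 + H = {0, 2, 4, 6, 8}


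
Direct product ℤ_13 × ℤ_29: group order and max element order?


|ℤ_13 × ℤ_29| = 13 × 29 = 377
Max element order = lcm(13,29) = 377
Cyclic? Yes (gcd=1)

|ℤ_13×ℤ_29| = 377, max element order = 377


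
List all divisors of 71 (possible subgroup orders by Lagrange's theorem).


Lagrange's theorem: |H| divides |G|
|G| = 71
Divisors of 71: 1, 71

Possible subgroup orders: {1, 71}


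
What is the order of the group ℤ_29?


ℤ_n has n elements.

|ℤ_29| = 29


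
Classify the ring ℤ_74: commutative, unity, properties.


ℤ_74 is a commutative ring with unity 1; 74 = 2×37 is composite, so 2·37 ≡ 0 gives zero divisors (not an integral domain)
Commutative: Yes
Integral domain: No
Has unity: Yes

ℤ_74: Commutative=Yes, Unity=Yes


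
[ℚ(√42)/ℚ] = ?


√42 has minimal polynomial x² - 42 (irreducible over ℚ since 42 is squarefree)

[ℚ(√42)/ℚ] = 2


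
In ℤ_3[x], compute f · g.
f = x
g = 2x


Expand and collect like terms; reduce coefficients mod 3:
x^0: 0·0 = 0 ≡ 0 (mod 3)
x^1: 0·2 + 1·0 = 0 ≡ 0 (mod 3)
x^2: 1·2 = 2 ≡ 2 (mod 3)
Result: 2x^2

f · g = 2x^2


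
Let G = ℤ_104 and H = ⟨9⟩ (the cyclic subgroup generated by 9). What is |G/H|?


|⟨9⟩| = n / gcd(9, 104) = 104 / 1 = 104
H is normal (ℤ_104 is abelian).
|G/H| = |G| / |H| = 104 / 104 = 1

|G/H| = 1


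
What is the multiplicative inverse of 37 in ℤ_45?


Use the extended Euclidean algorithm to write 1 = 37·s + 45·t; then s mod 45 is the inverse.
Euclidean algorithm:
  37 = 0·45 + 37
  45 = 1·37 + 8
  37 = 4·8 + 5
  8 = 1·5 + 3
  5 = 1·3 + 2
  3 = 1·2 + 1
  2 = 2·1 + 0
gcd(37,45) = 1
Back-substitution gives: 37·(-17) + 45·(14) = 1
So 37⁻¹ ≡ -17 ≡ 28 (mod 45)
Check: 37 × 28 = 1036 ≡ 1 (mod 45) ✓

37⁻¹ ≡ 28 (mod 45)


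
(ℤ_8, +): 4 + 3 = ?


Operation: addition mod 8
4 + 3 = (a + b) mod 8 with a = 4, b = 3

4 + 3 = 7


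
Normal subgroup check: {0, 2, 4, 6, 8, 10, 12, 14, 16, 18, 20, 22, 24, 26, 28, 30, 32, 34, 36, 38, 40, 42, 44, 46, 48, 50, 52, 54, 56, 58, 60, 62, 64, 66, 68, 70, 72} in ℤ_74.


H = {0, 2, 4, 6, 8, 10, 12, 14, 16, 18, 20, 22, 24, 26, 28, 30, 32, 34, 36, 38, 40, 42, 44, 46, 48, 50, 52, 54, 56, 58, 60, 62, 64, 66, 68, 70, 72} in ℤ_74
ℤ_74 is abelian; every subgroup of an abelian group is normal

Yes, normal subgroup


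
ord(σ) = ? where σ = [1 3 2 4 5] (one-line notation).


Cycle decomposition: (2 3)
Cycle lengths: 2
Order = lcm(2) = 2

ord(σ) = 2


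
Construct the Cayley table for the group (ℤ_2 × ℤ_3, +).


Elements: {(0,0), (0,1), (0,2), (1,0), (1,1), (1,2)}
Operation: componentwise addition mod (2, 3)
Entry (a, b) = ((a₁+b₁) mod 2, (a₂+b₂) mod 3)

Cayley table:
      | (0,0) | (0,1) | (0,2) | (1,0) | (1,1) | (1,2)
(0,0) | (0,0) | (0,1) | (0,2) | (1,0) | (1,1) | (1,2)
(0,1) | (0,1) | (0,2) | (0,0) | (1,1) | (1,2) | (1,0)
(0,2) | (0,2) | (0,0) | (0,1) | (1,2) | (1,0) | (1,1)
(1,0) | (1,0) | (1,1) | (1,2) | (0,0) | (0,1) | (0,2)
(1,1) | (1,1) | (1,2) | (1,0) | (0,1) | (0,2) | (0,0)
(1,2) | (1,2) | (1,0) | (1,1) | (0,2) | (0,0) | (0,1)


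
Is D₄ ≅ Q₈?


Comparing D₄ and Q₈:
D₄ has 5 elements of order 2; Q₈ has only 1

No, D₄ ≇ Q₈


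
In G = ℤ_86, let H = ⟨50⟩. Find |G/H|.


|⟨50⟩| = n / gcd(50, 86) = 86 / 2 = 43
H is normal (ℤ_86 is abelian).
|G/H| = |G| / |H| = 86 / 43 = 2

|G/H| = 2


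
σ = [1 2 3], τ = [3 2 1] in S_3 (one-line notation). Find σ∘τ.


σ∘τ: apply τ first, then σ
1 →τ 3 →σ 3
2 →τ 2 →σ 2
3 →τ 1 →σ 1

σ∘τ = [3 2 1]


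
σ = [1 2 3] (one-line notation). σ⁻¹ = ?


To find σ⁻¹, swap domain and range:
σ(1) = 1 → σ⁻¹(1) = 1
σ(2) = 2 → σ⁻¹(2) = 2
σ(3) = 3 → σ⁻¹(3) = 3

σ⁻¹ = [1 2 3]


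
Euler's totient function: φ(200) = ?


Factor n: 200 = 2^3 × 5^2
φ(n) = n · ∏(1 - 1/p) over distinct primes p | n
φ(200) = 200 · (1 - 1/2) · (1 - 1/5) = 80

φ(200) = 80


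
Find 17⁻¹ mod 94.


Use the extended Euclidean algorithm to write 1 = 17·s + 94·t; then s mod 94 is the inverse.
Euclidean algorithm:
  17 = 0·94 + 17
  94 = 5·17 + 9
  17 = 1·9 + 8
  9 = 1·8 + 1
  8 = 8·1 + 0
gcd(17,94) = 1
Back-substitution gives: 17·(-11) + 94·(2) = 1
So 17⁻¹ ≡ -11 ≡ 83 (mod 94)
Check: 17 × 83 = 1411 ≡ 1 (mod 94) ✓

17⁻¹ ≡ 83 (mod 94)


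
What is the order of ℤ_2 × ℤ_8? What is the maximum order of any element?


|ℤ_2 × ℤ_8| = 2 × 8 = 16
Max element order = lcm(2,8) = 8
Cyclic? No (gcd=2)

|ℤ_2×ℤ_8| = 16, max element order = 8


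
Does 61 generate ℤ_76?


g generates ℤ_n iff gcd(g, n) = 1
gcd(61, 76) = 1
Since gcd = 1, 61 is a generator.

Yes, 61 generates ℤ_76


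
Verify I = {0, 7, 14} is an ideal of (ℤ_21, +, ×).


Check ideal conditions for I = {0, 7, 14} in ℤ_21:
(1) I is an additive subgroup? Yes
(2) For r ∈ ℤ_21 and a ∈ I: r·a ∈ I? Yes

Yes, I is an ideal of ℤ_21


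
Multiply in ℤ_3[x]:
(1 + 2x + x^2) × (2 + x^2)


Expand and collect like terms; reduce coefficients mod 3:
x^0: 1·2 = 2 ≡ 2 (mod 3)
x^1: 1·0 + 2·2 = 4 ≡ 1 (mod 3)
x^2: 1·1 + 2·0 + 1·2 = 3 ≡ 0 (mod 3)
x^3: 2·1 + 1·0 = 2 ≡ 2 (mod 3)
x^4: 1·1 = 1 ≡ 1 (mod 3)
Result: 2 + x + 2x^3 + x^4

f · g = 2 + x + 2x^3 + x^4


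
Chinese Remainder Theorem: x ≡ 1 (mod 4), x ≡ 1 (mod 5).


m₁ = 4, m₂ = 5, gcd = 1, so CRT applies. M = m₁·m₂ = 20
Let M₁ = M/m₁ = 5, M₂ = M/m₂ = 4
Find y₁ ≡ M₁⁻¹ (mod m₁): 5⁻¹ ≡ 1 (mod 4)
Find y₂ ≡ M₂⁻¹ (mod m₂): 4⁻¹ ≡ 4 (mod 5)
x = a₁·M₁·y₁ + a₂·M₂·y₂ = 1·5·1 + 1·4·4 = 21
Reduce mod 20: x ≡ 1
Check: 1 mod 4 = 1 ✓, 1 mod 5 = 1 ✓

x ≡ 1 (mod 20)


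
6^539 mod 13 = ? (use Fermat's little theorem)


Fermat's little theorem: if p is prime and gcd(a,p)=1, then a^(p-1) ≡ 1 (mod p)
p = 13 is prime, gcd(6,13) = 1
Reduce exponent: 539 mod 12 = 11
So 6^539 ≡ 6^11 (mod 13)
6^11 mod 13 = 11

6^539 ≡ 11 (mod 13)


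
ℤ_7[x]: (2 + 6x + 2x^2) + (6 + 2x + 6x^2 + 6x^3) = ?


Add coefficients mod 7:
x^0: 2 + 6 = 1 (mod 7)
x^1: 6 + 2 = 1 (mod 7)
x^2: 2 + 6 = 1 (mod 7)
x^3: 0 + 6 = 6 (mod 7)
Result: 1 + x + x^2 + 6x^3

f + g = 1 + x + x^2 + 6x^3


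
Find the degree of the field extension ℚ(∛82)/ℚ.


∛82 has minimal polynomial x³ - 82 (irreducible over ℚ since 82 is not a perfect cube)

[ℚ(∛82)/ℚ] = 3


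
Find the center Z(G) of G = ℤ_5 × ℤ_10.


Z(G) = {g ∈ G | gx = xg for all x ∈ G}
Direct product of abelian groups is abelian, so Z(G) = G

Z(ℤ_5 × ℤ_10) = ℤ_5 × ℤ_10


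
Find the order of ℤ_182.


ℤ_n has n elements.

|ℤ_182| = 182


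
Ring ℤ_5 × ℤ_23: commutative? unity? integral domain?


Direct product ring; commutative with unity (1,1); but (1,0)·(0,1) = (0,0) gives zero divisors, so not an integral domain
Commutative: Yes
Integral domain: No
Has unity: Yes

ℤ_5 × ℤ_23: Commutative=Yes, Unity=Yes


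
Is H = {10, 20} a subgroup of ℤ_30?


Subgroup test for H = {10, 20} in (ℤ_30, +):
(1) 0 ∈ H? No
(2) Closure: for all a,b ∈ H, (a+b) mod 30 ∈ H? No  [counterexample: 10 + 20 = 0 ∉ H]
(3) Inverses: for all a ∈ H, -a mod 30 ∈ H? Yes

No, H is not a subgroup of ℤ_30


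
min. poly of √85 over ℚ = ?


√85 satisfies x² - 85 = 0, irreducible over ℚ since 85 is squarefree

Minimal polynomial: x² - 85


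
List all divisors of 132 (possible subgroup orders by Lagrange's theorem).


Lagrange's theorem: |H| divides |G|
|G| = 132
Divisors of 132: 1, 2, 3, 4, 6, 11, 12, 22, 33, 44, 66, 132

Possible subgroup orders: {1, 2, 3, 4, 6, 11, 12, 22, 33, 44, 66, 132}


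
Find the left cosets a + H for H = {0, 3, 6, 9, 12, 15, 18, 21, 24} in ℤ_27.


H = {0, 3, 6, 9, 12, 15, 18, 21, 24}, |H| = 9
Number of cosets = |G|/|H| = 27/9 = 3
0 + H = {0, 3, 6, 9, 12, 15, 18, 21, 24}
1 + H = {1, 4, 7, 10, 13, 16, 19, 22, 25}
2 + H = {2, 5, 8, 11, 14, 17, 20, 23, 26}

Cosets: 0+H={0,3,6,9,12,15,18,21,24}; 1+H={1,4,7,10,13,16,19,22,25}; 2+H={2,5,8,11,14,17,20,23,26}


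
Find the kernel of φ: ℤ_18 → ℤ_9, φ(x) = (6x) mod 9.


Kernel = preimage of identity
ker(φ) = {x ∈ ℤ_18 : 6x ≡ 0 (mod 9)}. Since 9 | 18, φ is well-defined. The kernel is the cyclic subgroup ⟨3⟩ of ℤ_18 (order 6), i.e. {0, 3, 6, 9, 12, 15}

ker(φ) = {0, 3, 6, 9, 12, 15}


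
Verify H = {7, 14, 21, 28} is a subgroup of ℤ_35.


Subgroup test for H = {7, 14, 21, 28} in (ℤ_35, +):
(1) 0 ∈ H? No
(2) Closure: for all a,b ∈ H, (a+b) mod 35 ∈ H? No  [counterexample: 7 + 28 = 0 ∉ H]
(3) Inverses: for all a ∈ H, -a mod 35 ∈ H? Yes

No, H is not a subgroup of ℤ_35


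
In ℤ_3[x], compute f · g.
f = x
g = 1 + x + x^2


Expand and collect like terms; reduce coefficients mod 3:
x^0: 0·1 = 0 ≡ 0 (mod 3)
x^1: 0·1 + 1·1 = 1 ≡ 1 (mod 3)
x^2: 0·1 + 1·1 = 1 ≡ 1 (mod 3)
x^3: 1·1 = 1 ≡ 1 (mod 3)
Result: x + x^2 + x^3

f · g = x + x^2 + x^3


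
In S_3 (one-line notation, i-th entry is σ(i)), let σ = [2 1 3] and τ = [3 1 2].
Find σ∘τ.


σ∘τ: apply τ first, then σ
1 →τ 3 →σ 3
2 →τ 1 →σ 2
3 →τ 2 →σ 1

σ∘τ = [3 2 1]


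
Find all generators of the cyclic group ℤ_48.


g generates ℤ_n iff gcd(g,n) = 1
Prime factors of 48: 2, 3
Generators are g ∈ {1,...,47} not divisible by any of these primes.
Generators: {1, 5, 7, 11, 13, 17, 19, 23, 25, 29, 31, 35, 37, 41, 43, 47}
Number of generators = φ(48) = 16

Generators of ℤ_48 = {1, 5, 7, 11, 13, 17, 19, 23, 25, 29, 31, 35, 37, 41, 43, 47}


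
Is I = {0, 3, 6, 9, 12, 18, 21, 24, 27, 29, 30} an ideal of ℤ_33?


Check ideal conditions for I = {0, 3, 6, 9, 12, 18, 21, 24, 27, 29, 30} in ℤ_33:
(1) I is an additive subgroup? No
(2) For r ∈ ℤ_33 and a ∈ I: r·a ∈ I? No  [counterexample: r=2, a=24, r·a mod 33 = 15 ∉ I]

No, I is not an ideal of ℤ_33


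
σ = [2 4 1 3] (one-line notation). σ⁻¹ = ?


To find σ⁻¹, swap domain and range:
σ(1) = 2 → σ⁻¹(2) = 1
σ(2) = 4 → σ⁻¹(4) = 2
σ(3) = 1 → σ⁻¹(1) = 3
σ(4) = 3 → σ⁻¹(3) = 4

σ⁻¹ = [3 1 4 2]


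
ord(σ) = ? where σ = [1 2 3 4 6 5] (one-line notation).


Cycle decomposition: (5 6)
Cycle lengths: 2
Order = lcm(2) = 2

ord(σ) = 2


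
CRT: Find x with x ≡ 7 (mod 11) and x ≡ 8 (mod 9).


m₁ = 11, m₂ = 9, gcd = 1, so CRT applies. M = m₁·m₂ = 99
Let M₁ = M/m₁ = 9, M₂ = M/m₂ = 11
Find y₁ ≡ M₁⁻¹ (mod m₁): 9⁻¹ ≡ 5 (mod 11)
Find y₂ ≡ M₂⁻¹ (mod m₂): 11⁻¹ ≡ 5 (mod 9)
x = a₁·M₁·y₁ + a₂·M₂·y₂ = 7·9·5 + 8·11·5 = 755
Reduce mod 99: x ≡ 62
Check: 62 mod 11 = 7 ✓, 62 mod 9 = 8 ✓

x ≡ 62 (mod 99)


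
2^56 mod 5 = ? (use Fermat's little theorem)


Fermat's little theorem: if p is prime and gcd(a,p)=1, then a^(p-1) ≡ 1 (mod p)
p = 5 is prime, gcd(2,5) = 1
Reduce exponent: 56 mod 4 = 0
So 2^56 ≡ 2^0 (mod 5)
2^0 = 1

2^56 ≡ 1 (mod 5)


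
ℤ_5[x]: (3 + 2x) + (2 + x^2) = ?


Add coefficients mod 5:
x^0: 3 + 2 = 0 (mod 5)
x^1: 2 + 0 = 2 (mod 5)
x^2: 0 + 1 = 1 (mod 5)
Result: 2x + x^2

f + g = 2x + x^2


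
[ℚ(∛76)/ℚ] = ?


∛76 has minimal polynomial x³ - 76 (irreducible over ℚ since 76 is not a perfect cube)

[ℚ(∛76)/ℚ] = 3


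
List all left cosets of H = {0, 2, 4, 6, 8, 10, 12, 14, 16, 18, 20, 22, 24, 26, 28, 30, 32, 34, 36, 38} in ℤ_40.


H = {0, 2, 4, 6, 8, 10, 12, 14, 16, 18, 20, 22, 24, 26, 28, 30, 32, 34, 36, 38}, |H| = 20
Number of cosets = |G|/|H| = 40/20 = 2
0 + H = {0, 2, 4, 6, 8, 10, 12, 14, 16, 18, 20, 22, 24, 26, 28, 30, 32, 34, 36, 38}
1 + H = {1, 3, 5, 7, 9, 11, 13, 15, 17, 19, 21, 23, 25, 27, 29, 31, 33, 35, 37, 39}

Cosets: 0+H={0,2,4,6,8,10,12,14,16,18,20,22,24,26,28,30,32,34,36,38}; 1+H={1,3,5,7,9,11,13,15,17,19,21,23,25,27,29,31,33,35,37,39}


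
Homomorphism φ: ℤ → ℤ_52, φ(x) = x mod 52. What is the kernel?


Kernel = preimage of identity
ker(φ) = {x ∈ ℤ : x ≡ 0 (mod 52)} = 52ℤ = {0, ±52, ±104, ...}

ker(φ) = 52ℤ


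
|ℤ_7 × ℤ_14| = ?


|A × B| = |A| · |B|
|ℤ_7 × ℤ_14| = 7 × 14 = 98

|ℤ_7 × ℤ_14| = 98


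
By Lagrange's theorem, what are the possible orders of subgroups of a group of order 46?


Lagrange's theorem: |H| divides |G|
|G| = 46
Divisors of 46: 1, 2, 23, 46

Possible subgroup orders: {1, 2, 23, 46}


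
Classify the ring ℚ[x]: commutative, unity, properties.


Polynomial ring over ℚ (an integral domain) is a commutative integral domain with unity 1
Commutative: Yes
Integral domain: Yes
Has unity: Yes

ℚ[x]: Commutative=Yes, Unity=Yes


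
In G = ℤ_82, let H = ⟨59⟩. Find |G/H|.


|⟨59⟩| = n / gcd(59, 82) = 82 / 1 = 82
H is normal (ℤ_82 is abelian).
|G/H| = |G| / |H| = 82 / 82 = 1

|G/H| = 1


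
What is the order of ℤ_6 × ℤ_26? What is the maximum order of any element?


|ℤ_6 × ℤ_26| = 6 × 26 = 156
Max element order = lcm(6,26) = 78
Cyclic? No (gcd=2)

|ℤ_6×ℤ_26| = 156, max element order = 78


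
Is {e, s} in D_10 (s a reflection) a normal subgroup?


H = {e, s} in D_10 (s a reflection)
r·s·r⁻¹ = sr⁻² ≠ s for n ≥ 3, so {e, s} is not closed under conjugation

No, not a normal subgroup


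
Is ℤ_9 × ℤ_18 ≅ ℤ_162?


Comparing ℤ_9 × ℤ_18 and ℤ_162:
gcd(9,18) = 9 ≠ 1. Max element order in ℤ_9×ℤ_18 is lcm(9,18) = 18 < 162, so it has no element of order 162

No, ℤ_9 × ℤ_18 ≇ ℤ_162


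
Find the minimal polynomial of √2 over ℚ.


√2 satisfies x² - 2 = 0, irreducible over ℚ since 2 is squarefree

Minimal polynomial: x² - 2


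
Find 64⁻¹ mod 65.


Use the extended Euclidean algorithm to write 1 = 64·s + 65·t; then s mod 65 is the inverse.
Euclidean algorithm:
  64 = 0·65 + 64
  65 = 1·64 + 1
  64 = 64·1 + 0
gcd(64,65) = 1
Back-substitution gives: 64·(-1) + 65·(1) = 1
So 64⁻¹ ≡ -1 ≡ 64 (mod 65)
Check: 64 × 64 = 4096 ≡ 1 (mod 65) ✓

64⁻¹ ≡ 64 (mod 65)


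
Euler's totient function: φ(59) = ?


Factor n: 59 = 59
φ(n) = n · ∏(1 - 1/p) over distinct primes p | n
φ(59) = 59 · (1 - 1/59) = 58

φ(59) = 58


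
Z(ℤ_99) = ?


Z(G) = {g ∈ G | gx = xg for all x ∈ G}
ℤ_99 is abelian, so Z(G) = G

Z(ℤ_99) = ℤ_99


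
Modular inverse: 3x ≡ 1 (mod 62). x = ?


Use the extended Euclidean algorithm to write 1 = 3·s + 62·t; then s mod 62 is the inverse.
Euclidean algorithm:
  3 = 0·62 + 3
  62 = 20·3 + 2
  3 = 1·2 + 1
  2 = 2·1 + 0
gcd(3,62) = 1
Back-substitution gives: 3·(21) + 62·(-1) = 1
So 3⁻¹ ≡ 21 ≡ 21 (mod 62)
Check: 3 × 21 = 63 ≡ 1 (mod 62) ✓

3⁻¹ ≡ 21 (mod 62)


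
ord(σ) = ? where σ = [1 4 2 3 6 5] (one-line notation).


Cycle decomposition: (2 4 3) (5 6)
Cycle lengths: 3, 2
Order = lcm(3, 2) = 6

ord(σ) = 6


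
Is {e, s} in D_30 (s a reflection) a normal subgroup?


H = {e, s} in D_30 (s a reflection)
r·s·r⁻¹ = sr⁻² ≠ s for n ≥ 3, so {e, s} is not closed under conjugation

No, not a normal subgroup


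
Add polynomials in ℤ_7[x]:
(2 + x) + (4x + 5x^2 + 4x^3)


Add coefficients mod 7:
x^0: 2 + 0 = 2 (mod 7)
x^1: 1 + 4 = 5 (mod 7)
x^2: 0 + 5 = 5 (mod 7)
x^3: 0 + 4 = 4 (mod 7)
Result: 2 + 5x + 5x^2 + 4x^3

f + g = 2 + 5x + 5x^2 + 4x^3


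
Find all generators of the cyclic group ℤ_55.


g generates ℤ_n iff gcd(g,n) = 1
Prime factors of 55: 5, 11
Generators are g ∈ {1,...,54} not divisible by any of these primes.
Generators: {1, 2, 3, 4, 6, 7, 8, 9, 12, 13, 14, 16, 17, 18, 19, 21, 23, 24, 26, 27, 28, 29, 31, 32, 34, 36, 37, 38, 39, 41, 42, 43, 46, 47, 48, 49, 51, 52, 53, 54}
Number of generators = φ(55) = 40

Generators of ℤ_55 = {1, 2, 3, 4, 6, 7, 8, 9, 12, 13, 14, 16, 17, 18, 19, 21, 23, 24, 26, 27, 28, 29, 31, 32, 34, 36, 37, 38, 39, 41, 42, 43, 46, 47, 48, 49, 51, 52, 53, 54}


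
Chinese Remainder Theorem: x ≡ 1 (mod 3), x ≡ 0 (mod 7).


m₁ = 3, m₂ = 7, gcd = 1, so CRT applies. M = m₁·m₂ = 21
Let M₁ = M/m₁ = 7, M₂ = M/m₂ = 3
Find y₁ ≡ M₁⁻¹ (mod m₁): 7⁻¹ ≡ 1 (mod 3)
Find y₂ ≡ M₂⁻¹ (mod m₂): 3⁻¹ ≡ 5 (mod 7)
x = a₁·M₁·y₁ + a₂·M₂·y₂ = 1·7·1 + 0·3·5 = 7
Reduce mod 21: x ≡ 7
Check: 7 mod 3 = 1 ✓, 7 mod 7 = 0 ✓

x ≡ 7 (mod 21)


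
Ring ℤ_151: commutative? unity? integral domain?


ℤ_151 is a commutative ring with unity 1; 151 is prime, so ℤ_151 is a field (hence an integral domain)
Commutative: Yes
Integral domain: Yes
Has unity: Yes

ℤ_151: Commutative=Yes, Unity=Yes


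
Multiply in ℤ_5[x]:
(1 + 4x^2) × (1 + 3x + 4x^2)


Expand and collect like terms; reduce coefficients mod 5:
x^0: 1·1 = 1 ≡ 1 (mod 5)
x^1: 1·3 + 0·1 = 3 ≡ 3 (mod 5)
x^2: 1·4 + 0·3 + 4·1 = 8 ≡ 3 (mod 5)
x^3: 0·4 + 4·3 = 12 ≡ 2 (mod 5)
x^4: 4·4 = 16 ≡ 1 (mod 5)
Result: 1 + 3x + 3x^2 + 2x^3 + x^4

f · g = 1 + 3x + 3x^2 + 2x^3 + x^4


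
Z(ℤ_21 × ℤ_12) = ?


Z(G) = {g ∈ G | gx = xg for all x ∈ G}
Direct product of abelian groups is abelian, so Z(G) = G

Z(ℤ_21 × ℤ_12) = ℤ_21 × ℤ_12


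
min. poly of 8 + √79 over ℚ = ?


Let α = 8 + √79. Then α - 8 = √79, so (α - 8)² = 79, giving α² - 16α - 15 = 0. Degree 2 and α ∉ ℚ, so this is the minimal polynomial.

Minimal polynomial: x² - 16x - 15


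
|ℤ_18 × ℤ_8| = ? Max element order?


|ℤ_18 × ℤ_8| = 18 × 8 = 144
Max element order = lcm(18,8) = 72
Cyclic? No (gcd=2)

|ℤ_18×ℤ_8| = 144, max element order = 72


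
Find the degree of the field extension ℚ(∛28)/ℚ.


∛28 has minimal polynomial x³ - 28 (irreducible over ℚ since 28 is not a perfect cube)

[ℚ(∛28)/ℚ] = 3


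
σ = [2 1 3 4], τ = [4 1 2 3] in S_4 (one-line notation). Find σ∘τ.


σ∘τ: apply τ first, then σ
1 →τ 4 →σ 4
2 →τ 1 →σ 2
3 →τ 2 →σ 1
4 →τ 3 →σ 3

σ∘τ = [4 2 1 3]


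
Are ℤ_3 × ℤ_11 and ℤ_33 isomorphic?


Comparing ℤ_3 × ℤ_11 and ℤ_33:
gcd(3,11) = 1, so ℤ_3 × ℤ_11 ≅ ℤ_33 (CRT)

Yes, ℤ_3 × ℤ_11 ≅ ℤ_33


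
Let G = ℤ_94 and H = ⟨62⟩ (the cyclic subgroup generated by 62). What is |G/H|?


|⟨62⟩| = n / gcd(62, 94) = 94 / 2 = 47
H is normal (ℤ_94 is abelian).
|G/H| = |G| / |H| = 94 / 47 = 2

|G/H| = 2


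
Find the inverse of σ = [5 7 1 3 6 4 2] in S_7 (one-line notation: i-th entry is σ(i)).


To find σ⁻¹, swap domain and range:
σ(1) = 5 → σ⁻¹(5) = 1
σ(2) = 7 → σ⁻¹(7) = 2
σ(3) = 1 → σ⁻¹(1) = 3
σ(4) = 3 → σ⁻¹(3) = 4
σ(5) = 6 → σ⁻¹(6) = 5
σ(6) = 4 → σ⁻¹(4) = 6
σ(7) = 2 → σ⁻¹(2) = 7

σ⁻¹ = [3 7 4 6 1 5 2]


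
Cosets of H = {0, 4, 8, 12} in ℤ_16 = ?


H = {0, 4, 8, 12}, |H| = 4
Number of cosets = |G|/|H| = 16/4 = 4
0 + H = {0, 4, 8, 12}
1 + H = {1, 5, 9, 13}
2 + H = {2, 6, 10, 14}
3 + H = {3, 7, 11, 15}

Cosets: 0+H={0,4,8,12}; 1+H={1,5,9,13}; 2+H={2,6,10,14}; 3+H={3,7,11,15}


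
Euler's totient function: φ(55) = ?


Factor n: 55 = 5 × 11
φ(n) = n · ∏(1 - 1/p) over distinct primes p | n
φ(55) = 55 · (1 - 1/5) · (1 - 1/11) = 40

φ(55) = 40


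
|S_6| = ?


|S_n| = n! (number of permutations of n symbols)
|S_6| = 6! = 720

|S_6| = 720


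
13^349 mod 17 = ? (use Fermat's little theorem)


Fermat's little theorem: if p is prime and gcd(a,p)=1, then a^(p-1) ≡ 1 (mod p)
p = 17 is prime, gcd(13,17) = 1
Reduce exponent: 349 mod 16 = 13
So 13^349 ≡ 13^13 (mod 17)
13^13 mod 17 = 13

13^349 ≡ 13 (mod 17)


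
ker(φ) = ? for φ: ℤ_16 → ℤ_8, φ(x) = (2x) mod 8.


Kernel = preimage of identity
ker(φ) = {x ∈ ℤ_16 : 2x ≡ 0 (mod 8)}. Since 8 | 16, φ is well-defined. The kernel is the cyclic subgroup ⟨4⟩ of ℤ_16 (order 4), i.e. {0, 4, 8, 12}

ker(φ) = {0, 4, 8, 12}


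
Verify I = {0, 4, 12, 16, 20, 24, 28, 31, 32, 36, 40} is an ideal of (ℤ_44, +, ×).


Check ideal conditions for I = {0, 4, 12, 16, 20, 24, 28, 31, 32, 36, 40} in ℤ_44:
(1) I is an additive subgroup? No
(2) For r ∈ ℤ_44 and a ∈ I: r·a ∈ I? No  [counterexample: r=2, a=4, r·a mod 44 = 8 ∉ I]

No, I is not an ideal of ℤ_44


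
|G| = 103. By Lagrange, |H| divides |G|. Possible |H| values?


Lagrange's theorem: |H| divides |G|
|G| = 103
Divisors of 103: 1, 103

Possible subgroup orders: {1, 103}


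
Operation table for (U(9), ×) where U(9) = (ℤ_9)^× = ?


Elements: {1, 2, 4, 5, 7, 8}
Operation: multiplication mod 9
Entry (a, b) = (a × b) mod 9

Cayley table:
  | 1 | 2 | 4 | 5 | 7 | 8
1 | 1 | 2 | 4 | 5 | 7 | 8
2 | 2 | 4 | 8 | 1 | 5 | 7
4 | 4 | 8 | 7 | 2 | 1 | 5
5 | 5 | 1 | 2 | 7 | 8 | 4
7 | 7 | 5 | 1 | 8 | 4 | 2
8 | 8 | 7 | 5 | 4 | 2 | 1


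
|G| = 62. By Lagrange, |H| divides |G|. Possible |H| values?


Lagrange's theorem: |H| divides |G|
|G| = 62
Divisors of 62: 1, 2, 31, 62

Possible subgroup orders: {1, 2, 31, 62}


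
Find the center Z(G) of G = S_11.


Z(G) = {g ∈ G | gx = xg for all x ∈ G}
S_n is non-abelian for n ≥ 3; Z(S_11) is trivial

Z(S_11) = {e}


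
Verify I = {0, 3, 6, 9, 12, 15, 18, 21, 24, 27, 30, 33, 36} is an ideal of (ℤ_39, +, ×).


Check ideal conditions for I = {0, 3, 6, 9, 12, 15, 18, 21, 24, 27, 30, 33, 36} in ℤ_39:
(1) I is an additive subgroup? Yes
(2) For r ∈ ℤ_39 and a ∈ I: r·a ∈ I? Yes

Yes, I is an ideal of ℤ_39


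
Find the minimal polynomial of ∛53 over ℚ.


∛53 satisfies x³ - 53 = 0, irreducible over ℚ (no rational root; 53 is not a perfect cube)

Minimal polynomial: x³ - 53


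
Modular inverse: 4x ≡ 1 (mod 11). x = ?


Use the extended Euclidean algorithm to write 1 = 4·s + 11·t; then s mod 11 is the inverse.
Euclidean algorithm:
  4 = 0·11 + 4
  11 = 2·4 + 3
  4 = 1·3 + 1
  3 = 3·1 + 0
gcd(4,11) = 1
Back-substitution gives: 4·(3) + 11·(-1) = 1
So 4⁻¹ ≡ 3 ≡ 3 (mod 11)
Check: 4 × 3 = 12 ≡ 1 (mod 11) ✓

4⁻¹ ≡ 3 (mod 11)


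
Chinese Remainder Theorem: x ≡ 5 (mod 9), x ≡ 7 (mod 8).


m₁ = 9, m₂ = 8, gcd = 1, so CRT applies. M = m₁·m₂ = 72
Let M₁ = M/m₁ = 8, M₂ = M/m₂ = 9
Find y₁ ≡ M₁⁻¹ (mod m₁): 8⁻¹ ≡ 8 (mod 9)
Find y₂ ≡ M₂⁻¹ (mod m₂): 9⁻¹ ≡ 1 (mod 8)
x = a₁·M₁·y₁ + a₂·M₂·y₂ = 5·8·8 + 7·9·1 = 383
Reduce mod 72: x ≡ 23
Check: 23 mod 9 = 5 ✓, 23 mod 8 = 7 ✓

x ≡ 23 (mod 72)


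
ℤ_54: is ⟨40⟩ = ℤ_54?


g generates ℤ_n iff gcd(g, n) = 1
gcd(40, 54) = 2
Since gcd = 2 ≠ 1, ⟨40⟩ has order 27 < 54, so 40 is not a generator.

No, 40 does not generate ℤ_54


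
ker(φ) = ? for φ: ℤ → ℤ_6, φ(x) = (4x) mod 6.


Kernel = preimage of identity
ker(φ) = {x ∈ ℤ : 4x ≡ 0 (mod 6)}. gcd(4,6) = 2, so 4x ≡ 0 (mod 6) ⟺ x ≡ 0 (mod 6/2 = 3). Hence ker(φ) = 3ℤ

ker(φ) = 3ℤ


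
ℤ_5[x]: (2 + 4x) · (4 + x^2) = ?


Expand and collect like terms; reduce coefficients mod 5:
x^0: 2·4 = 8 ≡ 3 (mod 5)
x^1: 2·0 + 4·4 = 16 ≡ 1 (mod 5)
x^2: 2·1 + 4·0 = 2 ≡ 2 (mod 5)
x^3: 4·1 = 4 ≡ 4 (mod 5)
Result: 3 + x + 2x^2 + 4x^3

f · g = 3 + x + 2x^2 + 4x^3


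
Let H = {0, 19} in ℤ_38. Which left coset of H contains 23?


23 + H = {23 + h (mod 38) : h ∈ H}
23+0=23, 23+19=4
23 + H = {4, 23} = 4 + H

23 + H = {4, 23}


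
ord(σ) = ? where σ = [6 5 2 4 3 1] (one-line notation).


Cycle decomposition: (1 6) (2 5 3)
Cycle lengths: 2, 3
Order = lcm(2, 3) = 6

ord(σ) = 6


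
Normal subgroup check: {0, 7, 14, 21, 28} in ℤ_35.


H = {0, 7, 14, 21, 28} in ℤ_35
ℤ_35 is abelian; every subgroup of an abelian group is normal

Yes, normal subgroup


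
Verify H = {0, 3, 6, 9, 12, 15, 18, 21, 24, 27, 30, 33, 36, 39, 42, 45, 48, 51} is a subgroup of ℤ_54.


Subgroup test for H = {0, 3, 6, 9, 12, 15, 18, 21, 24, 27, 30, 33, 36, 39, 42, 45, 48, 51} in (ℤ_54, +):
(1) 0 ∈ H? Yes
(2) Closure: for all a,b ∈ H, (a+b) mod 54 ∈ H? Yes
(3) Inverses: for all a ∈ H, -a mod 54 ∈ H? Yes

Yes, H is a subgroup of ℤ_54


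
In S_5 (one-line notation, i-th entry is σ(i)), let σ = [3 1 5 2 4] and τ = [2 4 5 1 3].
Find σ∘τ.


σ∘τ: apply τ first, then σ
1 →τ 2 →σ 1
2 →τ 4 →σ 2
3 →τ 5 →σ 4
4 →τ 1 →σ 3
5 →τ 3 →σ 5

σ∘τ = [1 2 4 3 5]


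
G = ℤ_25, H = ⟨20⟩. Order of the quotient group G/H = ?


|⟨20⟩| = n / gcd(20, 25) = 25 / 5 = 5
H is normal (ℤ_25 is abelian).
|G/H| = |G| / |H| = 25 / 5 = 5

|G/H| = 5


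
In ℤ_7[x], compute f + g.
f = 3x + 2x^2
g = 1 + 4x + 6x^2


Add coefficients mod 7:
x^0: 0 + 1 = 1 (mod 7)
x^1: 3 + 4 = 0 (mod 7)
x^2: 2 + 6 = 1 (mod 7)
Result: 1 + x^2

f + g = 1 + x^2


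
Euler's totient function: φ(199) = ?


Factor n: 199 = 199
φ(n) = n · ∏(1 - 1/p) over distinct primes p | n
φ(199) = 199 · (1 - 1/199) = 198

φ(199) = 198


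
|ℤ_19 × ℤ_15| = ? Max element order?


|ℤ_19 × ℤ_15| = 19 × 15 = 285
Max element order = lcm(19,15) = 285
Cyclic? Yes (gcd=1)

|ℤ_19×ℤ_15| = 285, max element order = 285


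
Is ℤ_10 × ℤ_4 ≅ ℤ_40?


Comparing ℤ_10 × ℤ_4 and ℤ_40:
gcd(10,4) = 2 ≠ 1. Max element order in ℤ_10×ℤ_4 is lcm(10,4) = 20 < 40, so it has no element of order 40

No, ℤ_10 × ℤ_4 ≇ ℤ_40


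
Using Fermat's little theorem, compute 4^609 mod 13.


Fermat's little theorem: if p is prime and gcd(a,p)=1, then a^(p-1) ≡ 1 (mod p)
p = 13 is prime, gcd(4,13) = 1
Reduce exponent: 609 mod 12 = 9
So 4^609 ≡ 4^9 (mod 13)
4^9 mod 13 = 12

4^609 ≡ 12 (mod 13)


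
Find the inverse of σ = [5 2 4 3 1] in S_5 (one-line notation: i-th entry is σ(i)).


To find σ⁻¹, swap domain and range:
σ(1) = 5 → σ⁻¹(5) = 1
σ(2) = 2 → σ⁻¹(2) = 2
σ(3) = 4 → σ⁻¹(4) = 3
σ(4) = 3 → σ⁻¹(3) = 4
σ(5) = 1 → σ⁻¹(1) = 5

σ⁻¹ = [5 2 4 3 1]


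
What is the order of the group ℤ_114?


ℤ_n has n elements.

|ℤ_114| = 114


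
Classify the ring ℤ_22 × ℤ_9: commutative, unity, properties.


Direct product ring; commutative with unity (1,1); but (1,0)·(0,1) = (0,0) gives zero divisors, so not an integral domain
Commutative: Yes
Integral domain: No
Has unity: Yes

ℤ_22 × ℤ_9: Commutative=Yes, Unity=Yes
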